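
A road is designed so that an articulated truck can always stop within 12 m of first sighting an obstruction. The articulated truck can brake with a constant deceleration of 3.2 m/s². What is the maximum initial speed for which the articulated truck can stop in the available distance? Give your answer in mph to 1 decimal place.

v²/(2a) = d ⇒ v = √(2 × 3.200 × 12) = √76.80 = 8.7636 m/s.
8.7636 m/s ÷ 0.44704 = 19.604 mph.

Maximum speed ≈ 19.6 mph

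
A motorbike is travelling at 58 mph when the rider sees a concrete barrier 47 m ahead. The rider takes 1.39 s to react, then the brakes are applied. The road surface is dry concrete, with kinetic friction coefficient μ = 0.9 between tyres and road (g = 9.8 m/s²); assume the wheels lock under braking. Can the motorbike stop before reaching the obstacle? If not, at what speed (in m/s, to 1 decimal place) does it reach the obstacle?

58 mph × 0.44704 = 25.9283 m/s.
a = μg = 0.9 × 9.8 = 8.820 m/s².
Reaction distance = 25.9283 × 1.39 = 36.040 m.
Braking distance needed to stop: v²/(2a) = 672.277 / 17.640 = 38.111 m, so total needed = 36.040 + 38.111 = 74.151 m > 47 m — it cannot stop.
Distance remaining when braking begins: 47 − 36.040 = 10.960 m.
v² = v₀² − 2a·d = 672.277 − 2 × 8.820 × 10.960 = 478.943 m²/s².
v = √478.943 = 21.885 m/s.

No — it strikes the obstacle at 21.9 m/s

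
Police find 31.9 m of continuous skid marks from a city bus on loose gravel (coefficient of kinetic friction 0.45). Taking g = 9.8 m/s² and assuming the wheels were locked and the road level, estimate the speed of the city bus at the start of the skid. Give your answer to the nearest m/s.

Deceleration a = μg = 0.45 × 9.8 = 4.410 m/s².
v = √(2a·d) = √(2 × 4.410 × 31.9) = √281.358 = 16.7737 m/s.

Initial speed ≈ 17 m/s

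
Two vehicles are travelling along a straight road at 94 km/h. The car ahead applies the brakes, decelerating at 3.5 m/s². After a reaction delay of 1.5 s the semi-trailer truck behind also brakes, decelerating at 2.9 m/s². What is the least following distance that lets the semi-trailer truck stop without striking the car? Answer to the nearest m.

94 km/h ÷ 3.6 = 26.1111 m/s.
Leader travels v²/(2a_L) = 681.790 / 7.000 = 97.399 m before stopping.
Follower covers v·t_r = 26.1111 × 1.5 = 39.167 m while reacting, then v²/(2a_F) = 681.790 / 5.800 = 117.550 m while braking, for a total of 39.167 + 117.550 = 156.717 m.
Since a_F ≤ a_L and the follower starts braking later, the follower is never slower than the leader, so the closest approach is when both have stopped.
Minimum gap = 156.717 − 97.399 = 59.318 m.

Minimum gap ≈ 59 m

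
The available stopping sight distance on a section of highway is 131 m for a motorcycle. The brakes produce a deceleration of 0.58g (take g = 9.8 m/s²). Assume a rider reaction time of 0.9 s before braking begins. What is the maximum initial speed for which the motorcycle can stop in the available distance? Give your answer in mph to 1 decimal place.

a = 0.58 × 9.8 = 5.684 m/s².
Stopping distance: v·t_r + v²/(2a) = 131 with t_r = 0.9 s and a = 5.684 m/s².
So v² + 10.231 v − 1489.21 = 0.
Positive root: v = −a·t_r + √((a·t_r)² + 2a·d) = −5.116 + √(26.173 + 1489.21) = 33.8119 m/s.
33.8119 m/s ÷ 0.44704 = 75.635 mph.

Maximum speed ≈ 75.6 mph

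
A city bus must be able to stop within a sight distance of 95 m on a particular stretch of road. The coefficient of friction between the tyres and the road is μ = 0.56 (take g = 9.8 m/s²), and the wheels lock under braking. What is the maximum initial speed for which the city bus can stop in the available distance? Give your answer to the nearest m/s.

Maximum speed ≈ 32 m/s

a = μg = 0.56 × 9.8 = 5.488 m/s².
v²/(2a) = d ⇒ v = √(2 × 5.488 × 95) = √1042.72 = 32.2912 m/s.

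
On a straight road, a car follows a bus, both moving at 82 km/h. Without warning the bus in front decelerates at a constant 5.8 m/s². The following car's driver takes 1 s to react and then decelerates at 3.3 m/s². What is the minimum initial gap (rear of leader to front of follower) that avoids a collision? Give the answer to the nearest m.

82 km/h ÷ 3.6 = 22.7778 m/s.
Leader travels v²/(2a_L) = 518.828 / 11.600 = 44.727 m before stopping.
Follower covers v·t_r = 22.7778 × 1 = 22.778 m while reacting, then v²/(2a_F) = 518.828 / 6.600 = 78.610 m while braking, for a total of 22.778 + 78.610 = 101.388 m.
Since a_F ≤ a_L and the follower starts braking later, the follower is never slower than the leader, so the closest approach is when both have stopped.
Minimum gap = 101.388 − 44.727 = 56.661 m.

Minimum gap ≈ 57 m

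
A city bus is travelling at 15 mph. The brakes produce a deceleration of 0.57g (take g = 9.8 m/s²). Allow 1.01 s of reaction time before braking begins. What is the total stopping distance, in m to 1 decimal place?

Total stopping distance ≈ 10.8 m

15 mph × 0.44704 = 6.7056 m/s.
a = 0.57 × 9.8 = 5.586 m/s².
Reaction distance = v·t_r = 6.7056 × 1.01 = 6.773 m.
Braking distance = v²/(2a) = 6.7056² / (2 × 5.586) = 44.965 / 11.172 = 4.025 m.
Total = 6.773 + 4.025 = 10.798 m.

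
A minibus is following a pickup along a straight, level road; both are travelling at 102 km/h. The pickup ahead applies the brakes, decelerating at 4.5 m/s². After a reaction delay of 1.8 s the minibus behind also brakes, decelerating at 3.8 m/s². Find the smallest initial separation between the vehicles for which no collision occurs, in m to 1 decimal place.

102 km/h ÷ 3.6 = 28.3333 m/s.
Leader travels v²/(2a_L) = 802.776 / 9.000 = 89.197 m before stopping.
Follower covers v·t_r = 28.3333 × 1.8 = 51.000 m while reacting, then v²/(2a_F) = 802.776 / 7.600 = 105.628 m while braking, for a total of 51.000 + 105.628 = 156.628 m.
Since a_F ≤ a_L and the follower starts braking later, the follower is never slower than the leader, so the closest approach is when both have stopped.
Minimum gap = 156.628 − 89.197 = 67.431 m.

Minimum gap ≈ 67.4 m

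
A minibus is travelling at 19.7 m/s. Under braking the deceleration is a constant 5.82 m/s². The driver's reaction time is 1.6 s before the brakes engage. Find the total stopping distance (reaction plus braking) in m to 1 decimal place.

Total stopping distance ≈ 64.9 m

Reaction distance = v·t_r = 19.7000 × 1.6 = 31.520 m.
Braking distance = v²/(2a) = 19.7000² / (2 × 5.820) = 388.090 / 11.640 = 33.341 m.
Total = 31.520 + 33.341 = 64.861 m.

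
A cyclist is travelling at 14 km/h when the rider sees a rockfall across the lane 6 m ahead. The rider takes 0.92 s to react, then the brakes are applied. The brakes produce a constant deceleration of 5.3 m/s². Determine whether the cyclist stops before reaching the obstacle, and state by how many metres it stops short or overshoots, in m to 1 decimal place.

Yes — it stops 1.0 m short of the obstacle

14 km/h ÷ 3.6 = 3.8889 m/s.
Reaction distance = 3.8889 × 0.92 = 3.578 m.
Braking distance = v²/(2a) = 15.124 / 10.600 = 1.427 m.
Total stopping distance = 3.578 + 1.427 = 5.005 m, vs 6 m available — it stops with 6 − 5.005 = 0.995 m to spare.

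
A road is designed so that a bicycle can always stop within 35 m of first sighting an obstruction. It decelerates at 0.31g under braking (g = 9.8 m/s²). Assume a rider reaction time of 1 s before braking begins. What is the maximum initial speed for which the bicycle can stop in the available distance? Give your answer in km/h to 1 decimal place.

a = 0.31 × 9.8 = 3.038 m/s².
Stopping distance: v·t_r + v²/(2a) = 35 with t_r = 1 s and a = 3.038 m/s².
So v² + 6.076 v − 212.66 = 0.
Positive root: v = −a·t_r + √((a·t_r)² + 2a·d) = −3.038 + √(9.229 + 212.66) = 11.8579 m/s.
11.8579 m/s × 3.6 = 42.688 km/h.

Maximum speed ≈ 42.7 km/h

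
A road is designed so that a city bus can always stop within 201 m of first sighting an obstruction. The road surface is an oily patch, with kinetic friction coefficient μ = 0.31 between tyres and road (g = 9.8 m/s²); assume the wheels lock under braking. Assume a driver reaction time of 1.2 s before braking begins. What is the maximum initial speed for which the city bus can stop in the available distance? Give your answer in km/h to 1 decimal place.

Maximum speed ≈ 113.4 km/h

a = μg = 0.31 × 9.8 = 3.038 m/s².
Stopping distance: v·t_r + v²/(2a) = 201 with t_r = 1.2 s and a = 3.038 m/s².
So v² + 7.291 v − 1221.28 = 0.
Positive root: v = −a·t_r + √((a·t_r)² + 2a·d) = −3.646 + √(13.293 + 1221.28) = 31.4905 m/s.
31.4905 m/s × 3.6 = 113.366 km/h.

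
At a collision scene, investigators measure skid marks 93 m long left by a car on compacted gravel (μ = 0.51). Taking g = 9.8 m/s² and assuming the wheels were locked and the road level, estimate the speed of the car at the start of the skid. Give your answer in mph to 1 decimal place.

Initial speed ≈ 68.2 mph

Deceleration a = μg = 0.51 × 9.8 = 4.998 m/s².
v = √(2a·d) = √(2 × 4.998 × 93) = √929.628 = 30.4898 m/s.
= 30.4898 ÷ 0.44704 = 68.204 mph.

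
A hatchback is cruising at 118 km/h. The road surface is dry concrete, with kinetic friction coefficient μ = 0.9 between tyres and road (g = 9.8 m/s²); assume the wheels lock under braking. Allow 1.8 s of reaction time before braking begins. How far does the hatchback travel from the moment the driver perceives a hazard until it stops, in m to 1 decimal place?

118 km/h ÷ 3.6 = 32.7778 m/s.
a = μg = 0.9 × 9.8 = 8.820 m/s².
Reaction distance = v·t_r = 32.7778 × 1.8 = 59.000 m.
Braking distance = v²/(2a) = 32.7778² / (2 × 8.820) = 1074.384 / 17.640 = 60.906 m.
Total = 59.000 + 60.906 = 119.906 m.

Total stopping distance ≈ 119.9 m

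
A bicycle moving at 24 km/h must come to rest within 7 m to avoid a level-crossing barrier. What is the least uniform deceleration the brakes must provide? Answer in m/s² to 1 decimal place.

Required deceleration ≈ 3.2 m/s²

24 km/h ÷ 3.6 = 6.6667 m/s.
v² = 2a·d ⇒ a = v²/(2d) = 6.6667² / (2 × 7.000) = 44.445 / 14.000 = 3.1746 m/s².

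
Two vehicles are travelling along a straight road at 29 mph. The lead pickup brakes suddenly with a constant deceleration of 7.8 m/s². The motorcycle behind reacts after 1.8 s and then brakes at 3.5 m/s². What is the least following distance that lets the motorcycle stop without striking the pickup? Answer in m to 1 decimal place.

29 mph × 0.44704 = 12.9642 m/s.
Leader travels v²/(2a_L) = 168.070 / 15.600 = 10.774 m before stopping.
Follower covers v·t_r = 12.9642 × 1.8 = 23.336 m while reacting, then v²/(2a_F) = 168.070 / 7.000 = 24.010 m while braking, for a total of 23.336 + 24.010 = 47.346 m.
Since a_F ≤ a_L and the follower starts braking later, the follower is never slower than the leader, so the closest approach is when both have stopped.
Minimum gap = 47.346 − 10.774 = 36.572 m.

Minimum gap ≈ 36.6 m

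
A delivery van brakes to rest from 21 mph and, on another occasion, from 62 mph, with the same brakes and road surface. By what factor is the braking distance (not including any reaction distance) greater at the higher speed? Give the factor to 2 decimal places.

Factor ≈ 8.72

Braking distance d = v²/(2a), so with a fixed, d ∝ v².
Factor = (62/21)² = 2.9524² = 8.7167.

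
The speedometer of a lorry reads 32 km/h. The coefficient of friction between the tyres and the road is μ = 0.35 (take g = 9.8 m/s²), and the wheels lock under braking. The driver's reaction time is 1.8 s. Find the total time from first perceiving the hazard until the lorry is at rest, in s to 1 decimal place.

Total time ≈ 4.4 s

32 km/h ÷ 3.6 = 8.8889 m/s.
a = μg = 0.35 × 9.8 = 3.430 m/s².
Braking time = v/a = 8.8889 / 3.430 = 2.592 s.
Total = 1.8 + 2.592 = 4.392 s.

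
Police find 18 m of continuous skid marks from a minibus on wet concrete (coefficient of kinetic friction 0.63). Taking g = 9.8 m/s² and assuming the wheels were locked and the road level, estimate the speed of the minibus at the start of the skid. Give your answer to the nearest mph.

Initial speed ≈ 33 mph

Deceleration a = μg = 0.63 × 9.8 = 6.174 m/s².
v = √(2a·d) = √(2 × 6.174 × 18) = √222.264 = 14.9085 m/s.
= 14.9085 ÷ 0.44704 = 33.349 mph.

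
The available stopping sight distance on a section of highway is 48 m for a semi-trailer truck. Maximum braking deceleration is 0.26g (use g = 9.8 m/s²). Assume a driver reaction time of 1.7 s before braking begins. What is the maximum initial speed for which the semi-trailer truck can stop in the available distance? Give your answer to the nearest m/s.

Maximum speed ≈ 12 m/s

a = 0.26 × 9.8 = 2.548 m/s².
Stopping distance: v·t_r + v²/(2a) = 48 with t_r = 1.7 s and a = 2.548 m/s².
So v² + 8.663 v − 244.61 = 0.
Positive root: v = −a·t_r + √((a·t_r)² + 2a·d) = −4.332 + √(18.766 + 244.61) = 11.8969 m/s.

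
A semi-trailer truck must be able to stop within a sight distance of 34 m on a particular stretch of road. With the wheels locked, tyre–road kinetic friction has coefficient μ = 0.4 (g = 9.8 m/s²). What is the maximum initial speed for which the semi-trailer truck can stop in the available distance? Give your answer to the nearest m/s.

a = μg = 0.4 × 9.8 = 3.920 m/s².
v²/(2a) = d ⇒ v = √(2 × 3.920 × 34) = √266.56 = 16.3267 m/s.

Maximum speed ≈ 16 m/s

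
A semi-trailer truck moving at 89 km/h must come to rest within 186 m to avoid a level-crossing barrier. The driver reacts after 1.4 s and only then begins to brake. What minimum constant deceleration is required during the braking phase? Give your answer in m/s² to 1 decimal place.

89 km/h ÷ 3.6 = 24.7222 m/s.
Distance covered during reaction = 24.7222 × 1.4 = 34.611 m.
Distance available for braking: 186 − 34.611 = 151.389 m.
v² = 2a·d ⇒ a = v²/(2d) = 24.7222² / (2 × 151.389) = 611.187 / 302.778 = 2.0186 m/s².

Required deceleration ≈ 2.0 m/s²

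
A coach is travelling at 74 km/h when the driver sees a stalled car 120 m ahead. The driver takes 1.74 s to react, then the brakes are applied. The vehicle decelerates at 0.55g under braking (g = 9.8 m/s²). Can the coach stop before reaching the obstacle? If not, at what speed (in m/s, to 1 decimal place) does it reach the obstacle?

74 km/h ÷ 3.6 = 20.5556 m/s.
a = 0.55 × 9.8 = 5.390 m/s².
Reaction distance = 20.5556 × 1.74 = 35.767 m.
Braking distance = v²/(2a) = 422.533 / 10.780 = 39.196 m.
Total stopping distance = 35.767 + 39.196 = 74.963 m, vs 120 m available — it stops with 120 − 74.963 = 45.037 m to spare.

Yes — it stops about 45.0 m short of the obstacle, so it never reaches it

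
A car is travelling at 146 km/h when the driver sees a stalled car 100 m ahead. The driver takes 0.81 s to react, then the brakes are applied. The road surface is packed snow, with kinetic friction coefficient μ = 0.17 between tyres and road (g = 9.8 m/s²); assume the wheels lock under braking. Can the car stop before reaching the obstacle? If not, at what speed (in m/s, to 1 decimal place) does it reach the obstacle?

No — it strikes the obstacle at 37.7 m/s

146 km/h ÷ 3.6 = 40.5556 m/s.
a = μg = 0.17 × 9.8 = 1.666 m/s².
Reaction distance = 40.5556 × 0.81 = 32.850 m.
Braking distance needed to stop: v²/(2a) = 1644.757 / 3.332 = 493.625 m, so total needed = 32.850 + 493.625 = 526.475 m > 100 m — it cannot stop.
Distance remaining when braking begins: 100 − 32.850 = 67.150 m.
v² = v₀² − 2a·d = 1644.757 − 2 × 1.666 × 67.150 = 1421.013 m²/s².
v = √1421.013 = 37.696 m/s.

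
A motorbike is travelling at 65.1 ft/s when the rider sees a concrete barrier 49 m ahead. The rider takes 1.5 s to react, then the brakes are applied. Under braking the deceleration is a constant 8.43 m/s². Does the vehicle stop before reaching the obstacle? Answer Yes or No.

No

65.1 ft/s × 0.3048 = 19.8425 m/s.
Reaction distance = 19.8425 × 1.5 = 29.764 m.
Braking distance = v²/(2a) = 393.725 / 16.860 = 23.353 m.
Total stopping distance = 29.764 + 23.353 = 53.117 m, vs 49 m available — it cannot stop in time and overshoots by 53.117 − 49 = 4.117 m.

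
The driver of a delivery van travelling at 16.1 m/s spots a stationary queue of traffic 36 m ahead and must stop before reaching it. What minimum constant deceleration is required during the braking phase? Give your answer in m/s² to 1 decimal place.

v² = 2a·d ⇒ a = v²/(2d) = 16.1000² / (2 × 36.000) = 259.210 / 72.000 = 3.6001 m/s².

Required deceleration ≈ 3.6 m/s²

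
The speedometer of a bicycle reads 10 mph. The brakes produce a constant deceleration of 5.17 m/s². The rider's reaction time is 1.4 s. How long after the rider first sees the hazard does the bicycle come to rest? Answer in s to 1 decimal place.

10 mph × 0.44704 = 4.4704 m/s.
Braking time = v/a = 4.4704 / 5.170 = 0.865 s.
Total = 1.4 + 0.865 = 2.265 s.

Total time ≈ 2.3 s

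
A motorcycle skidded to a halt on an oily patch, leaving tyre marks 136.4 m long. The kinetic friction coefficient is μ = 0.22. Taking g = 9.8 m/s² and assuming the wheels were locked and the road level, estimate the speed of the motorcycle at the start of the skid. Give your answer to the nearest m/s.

Initial speed ≈ 24 m/s

Deceleration a = μg = 0.22 × 9.8 = 2.156 m/s².
v = √(2a·d) = √(2 × 2.156 × 136.4) = √588.157 = 24.2519 m/s.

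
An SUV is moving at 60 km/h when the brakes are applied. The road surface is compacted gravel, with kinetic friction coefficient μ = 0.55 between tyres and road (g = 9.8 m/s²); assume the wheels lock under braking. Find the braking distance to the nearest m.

Braking distance ≈ 26 m

60 km/h ÷ 3.6 = 16.6667 m/s.
a = μg = 0.55 × 9.8 = 5.390 m/s².
Braking distance = v²/(2a) = 16.6667² / (2 × 5.390) = 277.779 / 10.780 = 25.768 m.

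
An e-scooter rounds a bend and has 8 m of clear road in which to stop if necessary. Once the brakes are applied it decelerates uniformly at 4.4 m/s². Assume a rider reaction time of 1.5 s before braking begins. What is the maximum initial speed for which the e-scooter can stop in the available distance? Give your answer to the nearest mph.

Maximum speed ≈ 9 mph

Stopping distance: v·t_r + v²/(2a) = 8 with t_r = 1.5 s and a = 4.400 m/s².
So v² + 13.200 v − 70.40 = 0.
Positive root: v = −a·t_r + √((a·t_r)² + 2a·d) = −6.600 + √(43.560 + 70.40) = 4.0752 m/s.
4.0752 m/s ÷ 0.44704 = 9.116 mph.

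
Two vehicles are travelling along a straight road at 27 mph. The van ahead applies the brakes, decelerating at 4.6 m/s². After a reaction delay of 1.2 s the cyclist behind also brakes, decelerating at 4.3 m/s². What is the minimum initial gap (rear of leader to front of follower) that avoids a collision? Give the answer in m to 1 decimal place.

Minimum gap ≈ 15.6 m

27 mph × 0.44704 = 12.0701 m/s.
Leader travels v²/(2a_L) = 145.687 / 9.200 = 15.836 m before stopping.
Follower covers v·t_r = 12.0701 × 1.2 = 14.484 m while reacting, then v²/(2a_F) = 145.687 / 8.600 = 16.940 m while braking, for a total of 14.484 + 16.940 = 31.424 m.
Since a_F ≤ a_L and the follower starts braking later, the follower is never slower than the leader, so the closest approach is when both have stopped.
Minimum gap = 31.424 − 15.836 = 15.588 m.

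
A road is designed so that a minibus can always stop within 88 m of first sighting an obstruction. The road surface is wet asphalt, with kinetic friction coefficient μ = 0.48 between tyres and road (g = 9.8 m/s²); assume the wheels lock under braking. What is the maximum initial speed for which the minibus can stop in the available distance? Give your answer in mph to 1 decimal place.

Maximum speed ≈ 64.4 mph

a = μg = 0.48 × 9.8 = 4.704 m/s².
v²/(2a) = d ⇒ v = √(2 × 4.704 × 88) = √827.90 = 28.7733 m/s.
28.7733 m/s ÷ 0.44704 = 64.364 mph.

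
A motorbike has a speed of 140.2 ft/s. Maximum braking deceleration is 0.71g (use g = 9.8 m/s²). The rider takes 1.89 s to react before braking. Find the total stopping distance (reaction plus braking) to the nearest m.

140.2 ft/s × 0.3048 = 42.7330 m/s.
a = 0.71 × 9.8 = 6.958 m/s².
Reaction distance = v·t_r = 42.7330 × 1.89 = 80.765 m.
Braking distance = v²/(2a) = 42.7330² / (2 × 6.958) = 1826.109 / 13.916 = 131.224 m.
Total = 80.765 + 131.224 = 211.989 m.

Total stopping distance ≈ 212 m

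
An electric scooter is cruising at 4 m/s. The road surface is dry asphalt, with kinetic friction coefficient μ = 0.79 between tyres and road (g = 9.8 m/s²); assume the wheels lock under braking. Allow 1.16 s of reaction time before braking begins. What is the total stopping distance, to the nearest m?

Total stopping distance ≈ 6 m

a = μg = 0.79 × 9.8 = 7.742 m/s².
Reaction distance = v·t_r = 4.0000 × 1.16 = 4.640 m.
Braking distance = v²/(2a) = 4.0000² / (2 × 7.742) = 16.000 / 15.484 = 1.033 m.
Total = 4.640 + 1.033 = 5.673 m.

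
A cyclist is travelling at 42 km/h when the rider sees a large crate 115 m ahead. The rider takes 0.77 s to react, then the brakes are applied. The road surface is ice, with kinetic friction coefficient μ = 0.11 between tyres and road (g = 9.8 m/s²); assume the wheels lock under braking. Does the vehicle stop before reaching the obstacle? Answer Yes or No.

Yes

42 km/h ÷ 3.6 = 11.6667 m/s.
a = μg = 0.11 × 9.8 = 1.078 m/s².
Reaction distance = 11.6667 × 0.77 = 8.983 m.
Braking distance = v²/(2a) = 136.112 / 2.156 = 63.132 m.
Total stopping distance = 8.983 + 63.132 = 72.115 m, vs 115 m available — it stops with 115 − 72.115 = 42.885 m to spare.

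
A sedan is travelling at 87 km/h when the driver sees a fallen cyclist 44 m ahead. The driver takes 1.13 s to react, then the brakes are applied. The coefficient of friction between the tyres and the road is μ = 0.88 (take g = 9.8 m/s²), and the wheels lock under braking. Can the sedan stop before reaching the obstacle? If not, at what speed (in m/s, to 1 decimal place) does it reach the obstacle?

No — it strikes the obstacle at 17.2 m/s

87 km/h ÷ 3.6 = 24.1667 m/s.
a = μg = 0.88 × 9.8 = 8.624 m/s².
Reaction distance = 24.1667 × 1.13 = 27.308 m.
Braking distance needed to stop: v²/(2a) = 584.029 / 17.248 = 33.861 m, so total needed = 27.308 + 33.861 = 61.169 m > 44 m — it cannot stop.
Distance remaining when braking begins: 44 − 27.308 = 16.692 m.
v² = v₀² − 2a·d = 584.029 − 2 × 8.624 × 16.692 = 296.125 m²/s².
v = √296.125 = 17.208 m/s.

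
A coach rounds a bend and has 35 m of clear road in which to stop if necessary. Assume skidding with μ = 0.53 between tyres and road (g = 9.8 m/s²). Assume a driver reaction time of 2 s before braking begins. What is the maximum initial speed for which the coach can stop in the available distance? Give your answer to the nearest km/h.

Maximum speed ≈ 41 km/h

a = μg = 0.53 × 9.8 = 5.194 m/s².
Stopping distance: v·t_r + v²/(2a) = 35 with t_r = 2 s and a = 5.194 m/s².
So v² + 20.776 v − 363.58 = 0.
Positive root: v = −a·t_r + √((a·t_r)² + 2a·d) = −10.388 + √(107.911 + 363.58) = 11.3258 m/s.
11.3258 m/s × 3.6 = 40.773 km/h.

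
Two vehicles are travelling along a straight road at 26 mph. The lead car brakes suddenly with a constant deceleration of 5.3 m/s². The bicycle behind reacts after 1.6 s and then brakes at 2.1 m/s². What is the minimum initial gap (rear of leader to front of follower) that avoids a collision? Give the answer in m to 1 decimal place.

Minimum gap ≈ 38.0 m

26 mph × 0.44704 = 11.6230 m/s.
Leader travels v²/(2a_L) = 135.094 / 10.600 = 12.745 m before stopping.
Follower covers v·t_r = 11.6230 × 1.6 = 18.597 m while reacting, then v²/(2a_F) = 135.094 / 4.200 = 32.165 m while braking, for a total of 18.597 + 32.165 = 50.762 m.
Since a_F ≤ a_L and the follower starts braking later, the follower is never slower than the leader, so the closest approach is when both have stopped.
Minimum gap = 50.762 − 12.745 = 38.017 m.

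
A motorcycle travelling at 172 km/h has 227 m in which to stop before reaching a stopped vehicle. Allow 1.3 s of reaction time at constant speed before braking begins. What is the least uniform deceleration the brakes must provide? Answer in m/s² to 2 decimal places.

172 km/h ÷ 3.6 = 47.7778 m/s.
Distance covered during reaction = 47.7778 × 1.3 = 62.111 m.
Distance available for braking: 227 − 62.111 = 164.889 m.
v² = 2a·d ⇒ a = v²/(2d) = 47.7778² / (2 × 164.889) = 2282.718 / 329.778 = 6.9220 m/s².

Required deceleration ≈ 6.92 m/s²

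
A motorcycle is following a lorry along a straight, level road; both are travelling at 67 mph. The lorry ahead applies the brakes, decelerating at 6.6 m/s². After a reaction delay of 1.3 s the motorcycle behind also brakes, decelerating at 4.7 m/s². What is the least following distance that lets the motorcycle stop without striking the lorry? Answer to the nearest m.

Minimum gap ≈ 66 m

67 mph × 0.44704 = 29.9517 m/s.
Leader travels v²/(2a_L) = 897.104 / 13.200 = 67.962 m before stopping.
Follower covers v·t_r = 29.9517 × 1.3 = 38.937 m while reacting, then v²/(2a_F) = 897.104 / 9.400 = 95.437 m while braking, for a total of 38.937 + 95.437 = 134.374 m.
Since a_F ≤ a_L and the follower starts braking later, the follower is never slower than the leader, so the closest approach is when both have stopped.
Minimum gap = 134.374 − 67.962 = 66.412 m.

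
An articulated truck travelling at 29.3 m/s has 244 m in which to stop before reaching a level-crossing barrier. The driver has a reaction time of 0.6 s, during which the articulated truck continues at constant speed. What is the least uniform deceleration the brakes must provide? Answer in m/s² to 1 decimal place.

Required deceleration ≈ 1.9 m/s²

Distance covered during reaction = 29.3000 × 0.6 = 17.580 m.
Distance available for braking: 244 − 17.580 = 226.420 m.
v² = 2a·d ⇒ a = v²/(2d) = 29.3000² / (2 × 226.420) = 858.490 / 452.840 = 1.8958 m/s².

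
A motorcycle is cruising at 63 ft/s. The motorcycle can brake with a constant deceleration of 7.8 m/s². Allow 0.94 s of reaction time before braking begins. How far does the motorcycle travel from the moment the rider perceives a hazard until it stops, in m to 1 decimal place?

63 ft/s × 0.3048 = 19.2024 m/s.
Reaction distance = v·t_r = 19.2024 × 0.94 = 18.050 m.
Braking distance = v²/(2a) = 19.2024² / (2 × 7.800) = 368.732 / 15.600 = 23.637 m.
Total = 18.050 + 23.637 = 41.687 m.

Total stopping distance ≈ 41.7 m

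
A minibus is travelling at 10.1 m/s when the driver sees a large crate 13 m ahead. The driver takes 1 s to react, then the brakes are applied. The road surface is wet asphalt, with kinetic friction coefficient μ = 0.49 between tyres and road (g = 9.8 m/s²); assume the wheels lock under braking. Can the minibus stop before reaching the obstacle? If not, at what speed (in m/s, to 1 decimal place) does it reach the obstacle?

a = μg = 0.49 × 9.8 = 4.802 m/s².
Reaction distance = 10.1000 × 1 = 10.100 m.
Braking distance needed to stop: v²/(2a) = 102.010 / 9.604 = 10.622 m, so total needed = 10.100 + 10.622 = 20.722 m > 13 m — it cannot stop.
Distance remaining when braking begins: 13 − 10.100 = 2.900 m.
v² = v₀² − 2a·d = 102.010 − 2 × 4.802 × 2.900 = 74.158 m²/s².
v = √74.158 = 8.612 m/s.

No — it strikes the obstacle at 8.6 m/s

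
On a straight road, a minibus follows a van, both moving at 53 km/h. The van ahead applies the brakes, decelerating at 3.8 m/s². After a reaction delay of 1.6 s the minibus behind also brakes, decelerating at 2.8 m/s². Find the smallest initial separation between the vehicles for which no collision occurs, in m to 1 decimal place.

53 km/h ÷ 3.6 = 14.7222 m/s.
Leader travels v²/(2a_L) = 216.743 / 7.600 = 28.519 m before stopping.
Follower covers v·t_r = 14.7222 × 1.6 = 23.556 m while reacting, then v²/(2a_F) = 216.743 / 5.600 = 38.704 m while braking, for a total of 23.556 + 38.704 = 62.260 m.
Since a_F ≤ a_L and the follower starts braking later, the follower is never slower than the leader, so the closest approach is when both have stopped.
Minimum gap = 62.260 − 28.519 = 33.741 m.

Minimum gap ≈ 33.7 m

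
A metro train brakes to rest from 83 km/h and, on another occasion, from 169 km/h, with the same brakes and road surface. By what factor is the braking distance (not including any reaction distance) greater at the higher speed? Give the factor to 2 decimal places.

Braking distance d = v²/(2a), so with a fixed, d ∝ v².
Factor = (169/83)² = 2.0361² = 4.1457.

Factor ≈ 4.15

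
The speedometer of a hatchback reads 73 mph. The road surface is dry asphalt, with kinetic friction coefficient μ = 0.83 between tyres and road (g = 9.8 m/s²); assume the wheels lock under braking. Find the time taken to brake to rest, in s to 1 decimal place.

73 mph × 0.44704 = 32.6339 m/s.
a = μg = 0.83 × 9.8 = 8.134 m/s².
Braking time = v/a = 32.6339 / 8.134 = 4.012 s.

Braking time ≈ 4.0 s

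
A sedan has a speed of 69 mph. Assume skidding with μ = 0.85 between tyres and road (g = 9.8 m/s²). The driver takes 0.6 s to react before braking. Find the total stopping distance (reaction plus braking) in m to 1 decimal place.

69 mph × 0.44704 = 30.8458 m/s.
a = μg = 0.85 × 9.8 = 8.330 m/s².
Reaction distance = v·t_r = 30.8458 × 0.6 = 18.507 m.
Braking distance = v²/(2a) = 30.8458² / (2 × 8.330) = 951.463 / 16.660 = 57.111 m.
Total = 18.507 + 57.111 = 75.618 m.

Total stopping distance ≈ 75.6 m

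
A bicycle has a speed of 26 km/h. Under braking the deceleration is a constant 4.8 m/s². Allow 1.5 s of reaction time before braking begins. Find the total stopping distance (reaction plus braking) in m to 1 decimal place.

Total stopping distance ≈ 16.3 m

26 km/h ÷ 3.6 = 7.2222 m/s.
Reaction distance = v·t_r = 7.2222 × 1.5 = 10.833 m.
Braking distance = v²/(2a) = 7.2222² / (2 × 4.800) = 52.160 / 9.600 = 5.433 m.
Total = 10.833 + 5.433 = 16.266 m.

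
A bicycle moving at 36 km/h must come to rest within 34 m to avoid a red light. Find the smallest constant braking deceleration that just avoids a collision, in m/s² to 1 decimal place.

36 km/h ÷ 3.6 = 10.0000 m/s.
v² = 2a·d ⇒ a = v²/(2d) = 10.0000² / (2 × 34.000) = 100.000 / 68.000 = 1.4706 m/s².

Required deceleration ≈ 1.5 m/s²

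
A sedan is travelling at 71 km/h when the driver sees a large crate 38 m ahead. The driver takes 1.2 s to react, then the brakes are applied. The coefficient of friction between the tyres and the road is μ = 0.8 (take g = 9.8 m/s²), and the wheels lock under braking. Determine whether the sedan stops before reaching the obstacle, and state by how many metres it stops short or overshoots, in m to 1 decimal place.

No — it overshoots by 10.5 m

71 km/h ÷ 3.6 = 19.7222 m/s.
a = μg = 0.8 × 9.8 = 7.840 m/s².
Reaction distance = 19.7222 × 1.2 = 23.667 m.
Braking distance = v²/(2a) = 388.965 / 15.680 = 24.806 m.
Total stopping distance = 23.667 + 24.806 = 48.473 m, vs 38 m available — it cannot stop in time and overshoots by 48.473 − 38 = 10.473 m.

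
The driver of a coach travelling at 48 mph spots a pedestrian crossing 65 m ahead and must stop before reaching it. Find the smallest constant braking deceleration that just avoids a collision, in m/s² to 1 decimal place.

Required deceleration ≈ 3.5 m/s²

48 mph × 0.44704 = 21.4579 m/s.
v² = 2a·d ⇒ a = v²/(2d) = 21.4579² / (2 × 65.000) = 460.441 / 130.000 = 3.5419 m/s².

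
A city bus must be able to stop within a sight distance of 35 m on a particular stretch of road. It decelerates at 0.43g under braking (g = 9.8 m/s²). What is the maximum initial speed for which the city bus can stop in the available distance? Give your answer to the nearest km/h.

a = 0.43 × 9.8 = 4.214 m/s².
v²/(2a) = d ⇒ v = √(2 × 4.214 × 35) = √294.98 = 17.1750 m/s.
17.1750 m/s × 3.6 = 61.830 km/h.

Maximum speed ≈ 62 km/h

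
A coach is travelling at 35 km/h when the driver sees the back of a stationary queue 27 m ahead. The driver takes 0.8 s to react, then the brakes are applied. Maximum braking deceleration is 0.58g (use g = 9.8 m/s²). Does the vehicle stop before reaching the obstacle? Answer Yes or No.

Yes

35 km/h ÷ 3.6 = 9.7222 m/s.
a = 0.58 × 9.8 = 5.684 m/s².
Reaction distance = 9.7222 × 0.8 = 7.778 m.
Braking distance = v²/(2a) = 94.521 / 11.368 = 8.315 m.
Total stopping distance = 7.778 + 8.315 = 16.093 m, vs 27 m available — it stops with 27 − 16.093 = 10.907 m to spare.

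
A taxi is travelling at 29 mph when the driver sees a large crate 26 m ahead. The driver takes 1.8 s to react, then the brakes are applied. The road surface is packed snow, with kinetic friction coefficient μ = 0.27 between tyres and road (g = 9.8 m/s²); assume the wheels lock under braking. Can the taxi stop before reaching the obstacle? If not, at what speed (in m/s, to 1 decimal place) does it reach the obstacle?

29 mph × 0.44704 = 12.9642 m/s.
a = μg = 0.27 × 9.8 = 2.646 m/s².
Reaction distance = 12.9642 × 1.8 = 23.336 m.
Braking distance needed to stop: v²/(2a) = 168.070 / 5.292 = 31.759 m, so total needed = 23.336 + 31.759 = 55.095 m > 26 m — it cannot stop.
Distance remaining when braking begins: 26 − 23.336 = 2.664 m.
v² = v₀² − 2a·d = 168.070 − 2 × 2.646 × 2.664 = 153.972 m²/s².
v = √153.972 = 12.409 m/s.

No — it strikes the obstacle at 12.4 m/s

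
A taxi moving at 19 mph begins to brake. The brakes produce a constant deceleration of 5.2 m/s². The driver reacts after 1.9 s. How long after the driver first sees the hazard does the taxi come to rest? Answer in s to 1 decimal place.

19 mph × 0.44704 = 8.4938 m/s.
Braking time = v/a = 8.4938 / 5.200 = 1.633 s.
Total = 1.9 + 1.633 = 3.533 s.

Total time ≈ 3.5 s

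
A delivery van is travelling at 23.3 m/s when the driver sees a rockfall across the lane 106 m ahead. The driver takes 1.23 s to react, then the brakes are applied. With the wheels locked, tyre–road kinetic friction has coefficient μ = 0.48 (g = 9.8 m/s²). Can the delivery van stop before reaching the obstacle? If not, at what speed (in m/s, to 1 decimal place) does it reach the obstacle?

a = μg = 0.48 × 9.8 = 4.704 m/s².
Reaction distance = 23.3000 × 1.23 = 28.659 m.
Braking distance = v²/(2a) = 542.890 / 9.408 = 57.705 m.
Total stopping distance = 28.659 + 57.705 = 86.364 m, vs 106 m available — it stops with 106 − 86.364 = 19.636 m to spare.

Yes — it stops about 19.6 m short of the obstacle, so it never reaches it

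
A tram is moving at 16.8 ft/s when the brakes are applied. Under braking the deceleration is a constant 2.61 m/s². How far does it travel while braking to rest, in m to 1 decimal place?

Braking distance ≈ 5.0 m

16.8 ft/s × 0.3048 = 5.1206 m/s.
Braking distance = v²/(2a) = 5.1206² / (2 × 2.610) = 26.221 / 5.220 = 5.023 m.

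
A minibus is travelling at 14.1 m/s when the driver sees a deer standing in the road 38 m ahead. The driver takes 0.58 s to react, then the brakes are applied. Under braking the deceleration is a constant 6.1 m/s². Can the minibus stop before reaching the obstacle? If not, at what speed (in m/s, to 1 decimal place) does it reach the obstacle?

Reaction distance = 14.1000 × 0.58 = 8.178 m.
Braking distance = v²/(2a) = 198.810 / 12.200 = 16.296 m.
Total stopping distance = 8.178 + 16.296 = 24.474 m, vs 38 m available — it stops with 38 − 24.474 = 13.526 m to spare.

Yes — it stops about 13.5 m short of the obstacle, so it never reaches it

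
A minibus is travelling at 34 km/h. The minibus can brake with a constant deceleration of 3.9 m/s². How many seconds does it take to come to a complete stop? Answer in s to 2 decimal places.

34 km/h ÷ 3.6 = 9.4444 m/s.
Braking time = v/a = 9.4444 / 3.900 = 2.422 s.

Braking time ≈ 2.42 s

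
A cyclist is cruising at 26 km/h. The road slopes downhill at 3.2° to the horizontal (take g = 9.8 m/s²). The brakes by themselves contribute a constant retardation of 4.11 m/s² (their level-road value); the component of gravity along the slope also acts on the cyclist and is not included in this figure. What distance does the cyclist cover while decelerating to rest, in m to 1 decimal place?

Braking distance ≈ 7.3 m

26 km/h ÷ 3.6 = 7.2222 m/s.
Gravity along the downhill slope reduces the braking deceleration: a_eff = 4.110 − 9.8·sin 3.2° = 4.110 − 0.547 = 3.563 m/s².
Braking distance = v²/(2a) = 7.2222² / (2 × 3.563) = 52.160 / 7.126 = 7.320 m.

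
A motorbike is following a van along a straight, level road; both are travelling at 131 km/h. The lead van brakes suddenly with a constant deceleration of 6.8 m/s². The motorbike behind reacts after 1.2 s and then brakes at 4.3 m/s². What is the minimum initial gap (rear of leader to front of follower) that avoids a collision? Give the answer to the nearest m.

131 km/h ÷ 3.6 = 36.3889 m/s.
Leader travels v²/(2a_L) = 1324.152 / 13.600 = 97.364 m before stopping.
Follower covers v·t_r = 36.3889 × 1.2 = 43.667 m while reacting, then v²/(2a_F) = 1324.152 / 8.600 = 153.971 m while braking, for a total of 43.667 + 153.971 = 197.638 m.
Since a_F ≤ a_L and the follower starts braking later, the follower is never slower than the leader, so the closest approach is when both have stopped.
Minimum gap = 197.638 − 97.364 = 100.274 m.

Minimum gap ≈ 100 m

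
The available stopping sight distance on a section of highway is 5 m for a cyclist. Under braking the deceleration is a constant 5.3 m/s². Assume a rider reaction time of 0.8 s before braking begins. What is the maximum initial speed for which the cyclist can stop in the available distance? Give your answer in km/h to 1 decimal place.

Maximum speed ≈ 15.1 km/h

Stopping distance: v·t_r + v²/(2a) = 5 with t_r = 0.8 s and a = 5.300 m/s².
So v² + 8.480 v − 53.00 = 0.
Positive root: v = −a·t_r + √((a·t_r)² + 2a·d) = −4.240 + √(17.978 + 53.00) = 4.1848 m/s.
4.1848 m/s × 3.6 = 15.065 km/h.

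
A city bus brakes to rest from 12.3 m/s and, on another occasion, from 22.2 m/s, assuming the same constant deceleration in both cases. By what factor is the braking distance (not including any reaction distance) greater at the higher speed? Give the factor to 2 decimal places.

Factor ≈ 3.26

Braking distance d = v²/(2a), so with a fixed, d ∝ v².
Factor = (22.2/12.3)² = 1.8049² = 3.2577.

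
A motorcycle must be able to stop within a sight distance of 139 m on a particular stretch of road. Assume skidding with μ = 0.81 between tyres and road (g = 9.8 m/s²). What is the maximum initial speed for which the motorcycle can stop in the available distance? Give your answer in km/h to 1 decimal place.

Maximum speed ≈ 169.1 km/h

a = μg = 0.81 × 9.8 = 7.938 m/s².
v²/(2a) = d ⇒ v = √(2 × 7.938 × 139) = √2206.76 = 46.9762 m/s.
46.9762 m/s × 3.6 = 169.114 km/h.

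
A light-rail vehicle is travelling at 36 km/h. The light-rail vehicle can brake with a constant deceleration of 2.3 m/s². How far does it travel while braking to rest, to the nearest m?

Braking distance ≈ 22 m

36 km/h ÷ 3.6 = 10.0000 m/s.
Braking distance = v²/(2a) = 10.0000² / (2 × 2.300) = 100.000 / 4.600 = 21.739 m.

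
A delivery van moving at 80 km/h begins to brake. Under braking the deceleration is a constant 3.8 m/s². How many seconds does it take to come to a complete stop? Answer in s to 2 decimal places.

Braking time ≈ 5.85 s

80 km/h ÷ 3.6 = 22.2222 m/s.
Braking time = v/a = 22.2222 / 3.800 = 5.848 s.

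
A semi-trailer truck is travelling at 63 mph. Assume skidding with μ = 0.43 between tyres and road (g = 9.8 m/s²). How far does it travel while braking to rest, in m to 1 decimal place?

Braking distance ≈ 94.1 m

63 mph × 0.44704 = 28.1635 m/s.
a = μg = 0.43 × 9.8 = 4.214 m/s².
Braking distance = v²/(2a) = 28.1635² / (2 × 4.214) = 793.183 / 8.428 = 94.113 m.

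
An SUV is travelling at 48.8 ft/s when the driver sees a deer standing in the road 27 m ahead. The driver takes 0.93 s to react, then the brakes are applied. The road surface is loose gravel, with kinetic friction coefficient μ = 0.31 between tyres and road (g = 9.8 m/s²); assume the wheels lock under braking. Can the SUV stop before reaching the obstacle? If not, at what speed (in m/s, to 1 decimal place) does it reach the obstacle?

48.8 ft/s × 0.3048 = 14.8742 m/s.
a = μg = 0.31 × 9.8 = 3.038 m/s².
Reaction distance = 14.8742 × 0.93 = 13.833 m.
Braking distance needed to stop: v²/(2a) = 221.242 / 6.076 = 36.412 m, so total needed = 13.833 + 36.412 = 50.245 m > 27 m — it cannot stop.
Distance remaining when braking begins: 27 − 13.833 = 13.167 m.
v² = v₀² − 2a·d = 221.242 − 2 × 3.038 × 13.167 = 141.239 m²/s².
v = √141.239 = 11.884 m/s.

No — it strikes the obstacle at 11.9 m/s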